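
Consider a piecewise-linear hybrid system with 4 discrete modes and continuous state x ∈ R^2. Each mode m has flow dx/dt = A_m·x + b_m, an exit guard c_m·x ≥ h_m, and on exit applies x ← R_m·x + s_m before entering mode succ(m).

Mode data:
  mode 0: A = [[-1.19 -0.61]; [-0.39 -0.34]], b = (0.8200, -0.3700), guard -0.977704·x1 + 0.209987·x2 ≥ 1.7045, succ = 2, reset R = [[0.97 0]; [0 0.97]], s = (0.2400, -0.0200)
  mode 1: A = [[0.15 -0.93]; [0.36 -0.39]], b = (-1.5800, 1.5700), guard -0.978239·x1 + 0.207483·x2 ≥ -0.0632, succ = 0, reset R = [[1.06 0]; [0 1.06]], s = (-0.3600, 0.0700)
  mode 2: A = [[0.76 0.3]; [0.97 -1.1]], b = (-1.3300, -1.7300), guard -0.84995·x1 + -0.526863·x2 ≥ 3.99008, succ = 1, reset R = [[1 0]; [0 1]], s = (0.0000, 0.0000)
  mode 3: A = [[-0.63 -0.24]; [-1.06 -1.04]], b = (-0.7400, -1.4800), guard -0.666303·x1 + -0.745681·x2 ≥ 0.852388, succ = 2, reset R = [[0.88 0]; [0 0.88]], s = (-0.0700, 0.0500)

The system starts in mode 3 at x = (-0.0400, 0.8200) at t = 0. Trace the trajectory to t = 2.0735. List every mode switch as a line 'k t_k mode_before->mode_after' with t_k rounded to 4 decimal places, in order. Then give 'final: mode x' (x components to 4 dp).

Mode 3: guard c·x = 0.8524 hit at Δt = 1.4943 (t = 1.4943), x⁻ = (-0.6878, -0.5285) → reset → x⁺ = (-0.6752, -0.4151), jump to mode 2
Mode 2: flow for 0.5792 to horizon, guard not reached → x = (-2.2210, -1.5659)

1 1.4943 3->2
final: 2 -2.2210 -1.5659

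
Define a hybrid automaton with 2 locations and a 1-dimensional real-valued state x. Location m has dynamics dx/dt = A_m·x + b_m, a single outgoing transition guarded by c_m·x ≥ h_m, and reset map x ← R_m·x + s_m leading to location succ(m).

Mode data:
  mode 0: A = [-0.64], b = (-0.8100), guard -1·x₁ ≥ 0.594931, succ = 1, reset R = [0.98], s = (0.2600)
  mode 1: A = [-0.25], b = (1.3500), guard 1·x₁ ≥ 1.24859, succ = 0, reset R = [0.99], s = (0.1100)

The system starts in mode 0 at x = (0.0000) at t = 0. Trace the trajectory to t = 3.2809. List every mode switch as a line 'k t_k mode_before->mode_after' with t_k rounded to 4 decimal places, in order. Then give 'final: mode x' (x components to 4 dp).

1 0.9922 0->1
2 2.2764 1->0
final: 0 0.1076

Mode 0: guard c·x = 0.5949 hit at Δt = 0.9922 (t = 0.9922), x⁻ = (-0.5949) → reset → x⁺ = (-0.3230), jump to mode 1
Mode 1: guard c·x = 1.2486 hit at Δt = 1.2842 (t = 2.2764), x⁻ = (1.2486) → reset → x⁺ = (1.3461), jump to mode 0
Mode 0: flow for 1.0045 to horizon, guard not reached → x = (0.1076)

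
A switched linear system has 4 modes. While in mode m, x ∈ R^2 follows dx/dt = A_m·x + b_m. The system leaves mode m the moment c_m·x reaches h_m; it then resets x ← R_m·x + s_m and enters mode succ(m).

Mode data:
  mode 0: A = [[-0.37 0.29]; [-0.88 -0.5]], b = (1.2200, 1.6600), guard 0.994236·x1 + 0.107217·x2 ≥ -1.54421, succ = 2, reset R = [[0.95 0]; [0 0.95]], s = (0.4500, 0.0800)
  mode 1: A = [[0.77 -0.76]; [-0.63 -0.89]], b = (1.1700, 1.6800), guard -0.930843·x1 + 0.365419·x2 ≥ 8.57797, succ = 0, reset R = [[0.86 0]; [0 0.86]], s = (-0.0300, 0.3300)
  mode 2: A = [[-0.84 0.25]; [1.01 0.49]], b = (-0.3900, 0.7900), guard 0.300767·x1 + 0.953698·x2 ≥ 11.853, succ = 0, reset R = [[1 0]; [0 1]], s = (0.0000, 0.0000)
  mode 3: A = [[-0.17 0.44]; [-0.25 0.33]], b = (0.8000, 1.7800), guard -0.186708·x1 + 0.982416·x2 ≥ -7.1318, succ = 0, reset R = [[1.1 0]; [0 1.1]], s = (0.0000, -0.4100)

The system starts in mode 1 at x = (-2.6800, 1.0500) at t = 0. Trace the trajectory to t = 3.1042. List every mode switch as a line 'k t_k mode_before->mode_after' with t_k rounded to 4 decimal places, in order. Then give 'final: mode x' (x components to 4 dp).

Mode 1: guard c·x = 8.5780 hit at Δt = 1.1861 (t = 1.1861), x⁻ = (-7.6774, 3.9175) → reset → x⁺ = (-6.6326, 3.6990), jump to mode 0
Mode 0: guard c·x = -1.5442 hit at Δt = 0.9901 (t = 2.1762), x⁻ = (-2.2465, 6.4293) → reset → x⁺ = (-1.6842, 6.1878), jump to mode 2
Mode 2: flow for 0.9280 to horizon, guard not reached → x = (0.2568, 9.8106)

1 1.1861 1->0
2 2.1762 0->2
final: 2 0.2568 9.8106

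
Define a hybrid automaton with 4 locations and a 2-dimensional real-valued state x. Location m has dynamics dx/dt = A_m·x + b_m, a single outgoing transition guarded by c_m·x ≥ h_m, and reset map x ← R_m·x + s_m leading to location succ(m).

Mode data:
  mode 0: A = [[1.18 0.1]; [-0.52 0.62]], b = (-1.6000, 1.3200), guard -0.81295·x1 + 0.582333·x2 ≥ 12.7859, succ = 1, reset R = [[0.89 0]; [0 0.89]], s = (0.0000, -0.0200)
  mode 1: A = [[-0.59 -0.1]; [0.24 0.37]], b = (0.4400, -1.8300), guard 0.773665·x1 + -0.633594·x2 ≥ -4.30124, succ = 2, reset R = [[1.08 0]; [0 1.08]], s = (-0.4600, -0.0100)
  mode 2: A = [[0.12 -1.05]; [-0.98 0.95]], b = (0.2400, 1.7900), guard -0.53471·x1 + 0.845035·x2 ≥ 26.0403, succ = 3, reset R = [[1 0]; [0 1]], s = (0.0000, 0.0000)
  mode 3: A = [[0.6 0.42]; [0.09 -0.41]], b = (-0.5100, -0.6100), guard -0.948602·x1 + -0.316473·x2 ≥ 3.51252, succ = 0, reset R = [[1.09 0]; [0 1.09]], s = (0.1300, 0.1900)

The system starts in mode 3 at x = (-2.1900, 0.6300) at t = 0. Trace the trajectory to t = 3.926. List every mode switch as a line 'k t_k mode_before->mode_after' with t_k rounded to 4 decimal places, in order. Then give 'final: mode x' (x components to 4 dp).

1 0.7057 3->0
2 1.5080 0->1
3 2.9100 1->2
final: 2 -15.1141 19.8975

Mode 3: guard c·x = 3.5125 hit at Δt = 0.7057 (t = 0.7057), x⁻ = (-3.6821, -0.0621) → reset → x⁺ = (-3.8835, 0.1223), jump to mode 0
Mode 0: guard c·x = 12.7859 hit at Δt = 0.8023 (t = 1.5080), x⁻ = (-11.8994, 5.3446) → reset → x⁺ = (-10.5904, 4.7367), jump to mode 1
Mode 1: guard c·x = -4.3012 hit at Δt = 1.4020 (t = 2.9100), x⁻ = (-4.4761, 1.3230) → reset → x⁺ = (-5.2942, 1.4188), jump to mode 2
Mode 2: flow for 1.0160 to horizon, guard not reached → x = (-15.1141, 19.8975)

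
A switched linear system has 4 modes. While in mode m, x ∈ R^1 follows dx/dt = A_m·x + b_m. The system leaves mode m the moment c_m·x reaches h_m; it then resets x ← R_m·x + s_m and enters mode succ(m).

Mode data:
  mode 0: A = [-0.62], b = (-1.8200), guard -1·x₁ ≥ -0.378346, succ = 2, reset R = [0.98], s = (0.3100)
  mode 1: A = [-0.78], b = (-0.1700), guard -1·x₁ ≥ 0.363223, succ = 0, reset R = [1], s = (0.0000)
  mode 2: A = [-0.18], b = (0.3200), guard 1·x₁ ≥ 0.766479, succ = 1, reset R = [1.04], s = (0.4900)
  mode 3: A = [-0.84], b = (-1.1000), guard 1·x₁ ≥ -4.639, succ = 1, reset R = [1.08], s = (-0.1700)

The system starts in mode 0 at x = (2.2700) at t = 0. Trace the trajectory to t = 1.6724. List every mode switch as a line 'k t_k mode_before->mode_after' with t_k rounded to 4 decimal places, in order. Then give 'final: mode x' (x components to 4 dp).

Mode 0: guard c·x = -0.3783 hit at Δt = 0.7284 (t = 0.7284), x⁻ = (0.3783) → reset → x⁺ = (0.6808), jump to mode 2
Mode 2: guard c·x = 0.7665 hit at Δt = 0.4519 (t = 1.1803), x⁻ = (0.7665) → reset → x⁺ = (1.2871), jump to mode 1
Mode 1: flow for 0.4921 to horizon, guard not reached → x = (0.8074)

1 0.7284 0->2
2 1.1803 2->1
final: 1 0.8074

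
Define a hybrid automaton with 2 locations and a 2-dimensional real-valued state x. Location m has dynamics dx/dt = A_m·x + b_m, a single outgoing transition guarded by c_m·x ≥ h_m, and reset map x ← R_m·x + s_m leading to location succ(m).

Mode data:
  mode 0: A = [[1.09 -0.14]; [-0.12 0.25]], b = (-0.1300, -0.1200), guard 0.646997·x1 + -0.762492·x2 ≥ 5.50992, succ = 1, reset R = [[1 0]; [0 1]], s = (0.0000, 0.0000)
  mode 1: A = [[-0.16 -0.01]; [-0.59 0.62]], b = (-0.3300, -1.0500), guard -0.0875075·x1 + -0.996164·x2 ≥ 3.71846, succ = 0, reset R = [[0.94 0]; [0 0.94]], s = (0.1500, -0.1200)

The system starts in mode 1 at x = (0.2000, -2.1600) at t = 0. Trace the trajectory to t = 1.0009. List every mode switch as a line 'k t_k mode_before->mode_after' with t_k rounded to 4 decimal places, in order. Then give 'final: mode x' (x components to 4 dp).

Mode 1: guard c·x = 3.7185 hit at Δt = 0.5396 (t = 0.5396), x⁻ = (0.0280, -3.7352) → reset → x⁺ = (0.1763, -3.6311), jump to mode 0
Mode 0: flow for 0.4613 to horizon, guard not reached → x = (0.5378, -4.1534)

1 0.5396 1->0
final: 0 0.5378 -4.1534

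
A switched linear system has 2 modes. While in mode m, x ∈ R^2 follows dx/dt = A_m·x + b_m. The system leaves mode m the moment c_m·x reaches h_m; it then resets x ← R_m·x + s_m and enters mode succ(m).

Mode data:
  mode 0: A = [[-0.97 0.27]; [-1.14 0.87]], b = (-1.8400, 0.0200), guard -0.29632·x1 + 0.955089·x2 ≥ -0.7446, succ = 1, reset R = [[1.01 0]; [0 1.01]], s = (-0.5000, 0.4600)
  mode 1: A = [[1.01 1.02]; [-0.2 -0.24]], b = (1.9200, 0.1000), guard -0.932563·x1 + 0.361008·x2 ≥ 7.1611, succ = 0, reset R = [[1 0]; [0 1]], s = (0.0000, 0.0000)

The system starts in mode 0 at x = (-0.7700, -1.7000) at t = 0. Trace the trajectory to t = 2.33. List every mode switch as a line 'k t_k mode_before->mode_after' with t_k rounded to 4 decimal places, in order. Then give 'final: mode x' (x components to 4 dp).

Mode 0: guard c·x = -0.7446 hit at Δt = 1.3858 (t = 1.3858), x⁻ = (-1.9502, -1.3847) → reset → x⁺ = (-2.4697, -0.9385), jump to mode 1
Mode 1: flow for 0.9442 to horizon, guard not reached → x = (-4.3373, -0.0962)

1 1.3858 0->1
final: 1 -4.3373 -0.0962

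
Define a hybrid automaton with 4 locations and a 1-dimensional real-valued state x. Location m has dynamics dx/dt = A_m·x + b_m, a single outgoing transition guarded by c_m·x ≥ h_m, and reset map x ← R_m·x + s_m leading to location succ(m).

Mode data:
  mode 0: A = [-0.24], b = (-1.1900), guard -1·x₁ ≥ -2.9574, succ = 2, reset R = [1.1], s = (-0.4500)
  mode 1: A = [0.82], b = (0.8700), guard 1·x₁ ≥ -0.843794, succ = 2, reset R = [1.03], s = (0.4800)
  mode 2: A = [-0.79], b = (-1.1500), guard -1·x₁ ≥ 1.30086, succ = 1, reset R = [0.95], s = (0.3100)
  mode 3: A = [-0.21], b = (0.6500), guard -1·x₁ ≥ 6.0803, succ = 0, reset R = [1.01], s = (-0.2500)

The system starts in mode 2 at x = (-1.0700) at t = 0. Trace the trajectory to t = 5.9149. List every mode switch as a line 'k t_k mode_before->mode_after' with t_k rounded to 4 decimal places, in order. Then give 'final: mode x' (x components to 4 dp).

1 1.1553 2->1
2 1.7337 1->2
3 4.1765 2->1
4 4.7549 1->2
final: 2 -1.0291

Mode 2: guard c·x = 1.3009 hit at Δt = 1.1553 (t = 1.1553), x⁻ = (-1.3009) → reset → x⁺ = (-0.9258), jump to mode 1
Mode 1: guard c·x = -0.8438 hit at Δt = 0.5784 (t = 1.7337), x⁻ = (-0.8438) → reset → x⁺ = (-0.3891), jump to mode 2
Mode 2: guard c·x = 1.3009 hit at Δt = 2.4429 (t = 4.1765), x⁻ = (-1.3009) → reset → x⁺ = (-0.9258), jump to mode 1
Mode 1: guard c·x = -0.8438 hit at Δt = 0.5784 (t = 4.7549), x⁻ = (-0.8438) → reset → x⁺ = (-0.3891), jump to mode 2
Mode 2: flow for 1.1600 to horizon, guard not reached → x = (-1.0291)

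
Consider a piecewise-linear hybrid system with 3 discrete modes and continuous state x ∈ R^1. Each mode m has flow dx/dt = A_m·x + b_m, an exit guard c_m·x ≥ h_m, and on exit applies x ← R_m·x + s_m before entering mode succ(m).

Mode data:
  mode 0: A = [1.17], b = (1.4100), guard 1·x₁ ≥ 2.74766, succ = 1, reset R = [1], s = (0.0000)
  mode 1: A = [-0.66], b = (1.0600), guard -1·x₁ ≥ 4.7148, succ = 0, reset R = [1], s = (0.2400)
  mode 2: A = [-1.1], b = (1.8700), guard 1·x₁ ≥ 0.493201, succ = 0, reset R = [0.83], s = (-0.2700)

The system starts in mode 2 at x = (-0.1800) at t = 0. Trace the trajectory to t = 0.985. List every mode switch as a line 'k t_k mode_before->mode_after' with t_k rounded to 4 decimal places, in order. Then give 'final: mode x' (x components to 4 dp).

1 0.4030 2->0
final: 0 1.4512

Mode 2: guard c·x = 0.4932 hit at Δt = 0.4030 (t = 0.4030), x⁻ = (0.4932) → reset → x⁺ = (0.1394), jump to mode 0
Mode 0: flow for 0.5820 to horizon, guard not reached → x = (1.4512)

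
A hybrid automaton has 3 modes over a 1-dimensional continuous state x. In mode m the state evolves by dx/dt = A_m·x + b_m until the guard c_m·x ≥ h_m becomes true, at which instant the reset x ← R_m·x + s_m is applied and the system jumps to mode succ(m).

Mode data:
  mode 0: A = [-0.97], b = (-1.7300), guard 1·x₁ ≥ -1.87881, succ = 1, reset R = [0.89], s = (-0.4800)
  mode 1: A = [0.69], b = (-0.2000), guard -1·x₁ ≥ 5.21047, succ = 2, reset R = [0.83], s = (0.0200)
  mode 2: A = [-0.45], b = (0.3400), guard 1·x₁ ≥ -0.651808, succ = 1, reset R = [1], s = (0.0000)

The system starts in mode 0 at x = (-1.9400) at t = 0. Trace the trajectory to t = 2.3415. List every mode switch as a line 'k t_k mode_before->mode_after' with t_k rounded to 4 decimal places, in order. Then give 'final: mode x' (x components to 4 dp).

1 0.5113 0->1
2 1.6881 1->2
final: 2 -3.0156

Mode 0: guard c·x = -1.8788 hit at Δt = 0.5113 (t = 0.5113), x⁻ = (-1.8788) → reset → x⁺ = (-2.1521), jump to mode 1
Mode 1: guard c·x = 5.2105 hit at Δt = 1.1768 (t = 1.6881), x⁻ = (-5.2105) → reset → x⁺ = (-4.3047), jump to mode 2
Mode 2: flow for 0.6534 to horizon, guard not reached → x = (-3.0156)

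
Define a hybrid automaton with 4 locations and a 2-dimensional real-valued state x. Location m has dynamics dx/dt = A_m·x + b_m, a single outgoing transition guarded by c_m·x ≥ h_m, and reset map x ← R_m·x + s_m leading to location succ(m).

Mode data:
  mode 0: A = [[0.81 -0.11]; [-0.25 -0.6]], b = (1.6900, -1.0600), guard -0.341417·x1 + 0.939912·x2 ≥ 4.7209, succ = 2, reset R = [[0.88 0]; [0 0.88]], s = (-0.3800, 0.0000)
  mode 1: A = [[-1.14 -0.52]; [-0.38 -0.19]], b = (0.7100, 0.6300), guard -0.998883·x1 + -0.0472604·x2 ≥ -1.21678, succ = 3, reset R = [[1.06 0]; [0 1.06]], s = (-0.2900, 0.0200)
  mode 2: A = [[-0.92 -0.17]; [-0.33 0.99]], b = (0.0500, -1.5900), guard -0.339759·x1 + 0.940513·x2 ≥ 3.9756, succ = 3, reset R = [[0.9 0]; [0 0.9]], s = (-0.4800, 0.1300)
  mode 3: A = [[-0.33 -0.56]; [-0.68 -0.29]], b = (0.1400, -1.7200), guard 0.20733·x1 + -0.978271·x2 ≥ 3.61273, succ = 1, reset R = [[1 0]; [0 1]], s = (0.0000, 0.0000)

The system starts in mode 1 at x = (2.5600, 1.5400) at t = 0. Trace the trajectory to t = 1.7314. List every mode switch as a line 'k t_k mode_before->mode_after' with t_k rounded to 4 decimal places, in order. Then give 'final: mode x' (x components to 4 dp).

1 0.6936 1->3
final: 3 0.7274 -0.9162

Mode 1: guard c·x = -1.2168 hit at Δt = 0.6936 (t = 0.6936), x⁻ = (1.1553, 1.3284) → reset → x⁺ = (0.9346, 1.4281), jump to mode 3
Mode 3: flow for 1.0378 to horizon, guard not reached → x = (0.7274, -0.9162)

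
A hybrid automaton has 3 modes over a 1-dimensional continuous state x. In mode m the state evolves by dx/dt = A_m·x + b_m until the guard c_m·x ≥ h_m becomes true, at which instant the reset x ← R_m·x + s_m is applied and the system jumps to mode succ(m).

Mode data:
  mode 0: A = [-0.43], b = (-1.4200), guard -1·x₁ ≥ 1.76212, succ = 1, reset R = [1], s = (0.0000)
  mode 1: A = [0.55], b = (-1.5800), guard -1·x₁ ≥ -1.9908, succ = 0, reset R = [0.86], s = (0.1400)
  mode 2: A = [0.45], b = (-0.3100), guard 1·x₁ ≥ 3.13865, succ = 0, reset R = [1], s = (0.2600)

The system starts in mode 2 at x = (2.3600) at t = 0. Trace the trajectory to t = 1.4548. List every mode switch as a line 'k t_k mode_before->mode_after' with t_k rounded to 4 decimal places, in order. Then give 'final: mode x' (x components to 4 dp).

Mode 2: guard c·x = 3.1387 hit at Δt = 0.8500 (t = 0.8500), x⁻ = (3.1387) → reset → x⁺ = (3.3986), jump to mode 0
Mode 0: flow for 0.6048 to horizon, guard not reached → x = (1.8642)

1 0.8500 2->0
final: 0 1.8642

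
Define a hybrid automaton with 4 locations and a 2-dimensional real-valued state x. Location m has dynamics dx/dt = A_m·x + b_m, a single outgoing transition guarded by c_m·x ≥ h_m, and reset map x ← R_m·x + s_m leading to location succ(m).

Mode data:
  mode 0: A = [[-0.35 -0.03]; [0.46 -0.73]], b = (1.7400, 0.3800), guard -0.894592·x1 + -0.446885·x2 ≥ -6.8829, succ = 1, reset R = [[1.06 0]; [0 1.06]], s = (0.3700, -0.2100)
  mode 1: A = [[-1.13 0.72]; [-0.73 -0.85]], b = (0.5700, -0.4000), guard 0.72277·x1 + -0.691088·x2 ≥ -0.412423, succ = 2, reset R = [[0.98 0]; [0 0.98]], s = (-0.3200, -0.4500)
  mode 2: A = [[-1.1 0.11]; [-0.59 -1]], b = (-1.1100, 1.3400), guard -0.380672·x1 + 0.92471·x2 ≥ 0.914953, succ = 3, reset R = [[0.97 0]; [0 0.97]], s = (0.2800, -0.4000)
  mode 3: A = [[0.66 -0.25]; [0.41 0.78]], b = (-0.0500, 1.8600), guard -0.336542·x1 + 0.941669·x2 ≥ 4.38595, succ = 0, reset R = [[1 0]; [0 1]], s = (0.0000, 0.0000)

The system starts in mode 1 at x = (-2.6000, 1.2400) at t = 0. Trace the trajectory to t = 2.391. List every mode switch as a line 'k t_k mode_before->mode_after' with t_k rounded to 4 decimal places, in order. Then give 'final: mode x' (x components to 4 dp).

Mode 1: guard c·x = -0.4124 hit at Δt = 1.0781 (t = 1.0781), x⁻ = (0.0246, 0.6225) → reset → x⁺ = (-0.2959, 0.1600), jump to mode 2
Mode 2: guard c·x = 0.9150 hit at Δt = 0.5182 (t = 1.5963), x⁻ = (-0.5841, 0.7490) → reset → x⁺ = (-0.2865, 0.3265), jump to mode 3
Mode 3: flow for 0.7947 to horizon, guard not reached → x = (-0.8491, 2.4375)

1 1.0781 1->2
2 1.5963 2->3
final: 3 -0.8491 2.4375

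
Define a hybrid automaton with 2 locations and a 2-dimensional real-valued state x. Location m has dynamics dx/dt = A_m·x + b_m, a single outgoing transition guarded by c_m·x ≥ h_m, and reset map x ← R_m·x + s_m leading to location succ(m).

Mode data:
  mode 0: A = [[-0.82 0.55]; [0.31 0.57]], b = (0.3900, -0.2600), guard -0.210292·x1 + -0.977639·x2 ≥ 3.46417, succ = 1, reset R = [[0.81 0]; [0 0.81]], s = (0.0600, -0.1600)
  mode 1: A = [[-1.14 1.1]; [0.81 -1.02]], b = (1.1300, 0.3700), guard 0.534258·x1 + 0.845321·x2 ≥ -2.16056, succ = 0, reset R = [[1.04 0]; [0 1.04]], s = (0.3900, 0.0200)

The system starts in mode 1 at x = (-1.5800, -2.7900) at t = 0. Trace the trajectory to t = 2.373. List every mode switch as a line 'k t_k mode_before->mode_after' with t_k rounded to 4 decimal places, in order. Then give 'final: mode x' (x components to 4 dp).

1 0.7380 1->0
2 1.5050 0->1
3 1.9623 1->0
final: 0 -0.7746 -2.7311

Mode 1: guard c·x = -2.1606 hit at Δt = 0.7380 (t = 0.7380), x⁻ = (-1.2935, -1.7384) → reset → x⁺ = (-0.9552, -1.7879), jump to mode 0
Mode 0: guard c·x = 3.4642 hit at Δt = 0.7670 (t = 1.5050), x⁻ = (-1.0918, -3.3085) → reset → x⁺ = (-0.8244, -2.8399), jump to mode 1
Mode 1: guard c·x = -2.1606 hit at Δt = 0.4573 (t = 1.9623), x⁻ = (-0.9907, -1.9297) → reset → x⁺ = (-0.6404, -1.9869), jump to mode 0
Mode 0: flow for 0.4107 to horizon, guard not reached → x = (-0.7746, -2.7311)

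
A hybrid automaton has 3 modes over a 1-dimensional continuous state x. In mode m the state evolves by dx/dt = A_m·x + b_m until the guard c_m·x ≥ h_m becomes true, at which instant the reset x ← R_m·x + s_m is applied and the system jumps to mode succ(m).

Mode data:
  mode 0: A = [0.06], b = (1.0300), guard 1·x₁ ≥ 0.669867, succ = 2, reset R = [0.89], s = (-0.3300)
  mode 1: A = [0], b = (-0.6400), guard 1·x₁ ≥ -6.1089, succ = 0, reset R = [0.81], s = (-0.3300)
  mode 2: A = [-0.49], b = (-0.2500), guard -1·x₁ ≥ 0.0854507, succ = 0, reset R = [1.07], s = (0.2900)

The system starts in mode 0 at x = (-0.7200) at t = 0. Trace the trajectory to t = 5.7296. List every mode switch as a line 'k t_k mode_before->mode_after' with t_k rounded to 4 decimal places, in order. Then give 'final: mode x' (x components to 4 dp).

1 1.3521 0->2
2 2.5830 2->0
3 3.0293 0->2
4 4.2602 2->0
5 4.7065 0->2
final: 2 -0.0399

Mode 0: guard c·x = 0.6699 hit at Δt = 1.3521 (t = 1.3521), x⁻ = (0.6699) → reset → x⁺ = (0.2662), jump to mode 2
Mode 2: guard c·x = 0.0855 hit at Δt = 1.2309 (t = 2.5830), x⁻ = (-0.0855) → reset → x⁺ = (0.1986), jump to mode 0
Mode 0: guard c·x = 0.6699 hit at Δt = 0.4463 (t = 3.0293), x⁻ = (0.6699) → reset → x⁺ = (0.2662), jump to mode 2
Mode 2: guard c·x = 0.0855 hit at Δt = 1.2309 (t = 4.2602), x⁻ = (-0.0855) → reset → x⁺ = (0.1986), jump to mode 0
Mode 0: guard c·x = 0.6699 hit at Δt = 0.4463 (t = 4.7065), x⁻ = (0.6699) → reset → x⁺ = (0.2662), jump to mode 2
Mode 2: flow for 1.0231 to horizon, guard not reached → x = (-0.0399)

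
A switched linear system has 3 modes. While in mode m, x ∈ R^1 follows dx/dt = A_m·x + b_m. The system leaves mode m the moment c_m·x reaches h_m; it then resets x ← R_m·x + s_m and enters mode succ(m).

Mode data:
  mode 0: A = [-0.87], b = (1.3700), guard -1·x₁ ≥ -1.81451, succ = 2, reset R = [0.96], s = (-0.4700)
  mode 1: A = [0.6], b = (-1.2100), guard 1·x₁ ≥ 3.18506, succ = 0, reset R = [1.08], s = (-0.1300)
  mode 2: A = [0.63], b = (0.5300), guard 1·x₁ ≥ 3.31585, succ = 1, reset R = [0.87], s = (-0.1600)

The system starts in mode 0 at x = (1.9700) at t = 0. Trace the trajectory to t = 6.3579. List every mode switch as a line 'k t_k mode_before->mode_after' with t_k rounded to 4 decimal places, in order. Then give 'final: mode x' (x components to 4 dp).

Mode 0: guard c·x = -1.8145 hit at Δt = 0.5745 (t = 0.5745), x⁻ = (1.8145) → reset → x⁺ = (1.2719), jump to mode 2
Mode 2: guard c·x = 3.3159 hit at Δt = 1.0740 (t = 1.6485), x⁻ = (3.3159) → reset → x⁺ = (2.7248), jump to mode 1
Mode 1: guard c·x = 3.1851 hit at Δt = 0.8346 (t = 2.4831), x⁻ = (3.1851) → reset → x⁺ = (3.3099), jump to mode 0
Mode 0: guard c·x = -1.8145 hit at Δt = 2.2748 (t = 4.7579), x⁻ = (1.8145) → reset → x⁺ = (1.2719), jump to mode 2
Mode 2: guard c·x = 3.3159 hit at Δt = 1.0740 (t = 5.8319), x⁻ = (3.3159) → reset → x⁺ = (2.7248), jump to mode 1
Mode 1: flow for 0.5260 to horizon, guard not reached → x = (2.9876)

1 0.5745 0->2
2 1.6485 2->1
3 2.4831 1->0
4 4.7579 0->2
5 5.8319 2->1
final: 1 2.9876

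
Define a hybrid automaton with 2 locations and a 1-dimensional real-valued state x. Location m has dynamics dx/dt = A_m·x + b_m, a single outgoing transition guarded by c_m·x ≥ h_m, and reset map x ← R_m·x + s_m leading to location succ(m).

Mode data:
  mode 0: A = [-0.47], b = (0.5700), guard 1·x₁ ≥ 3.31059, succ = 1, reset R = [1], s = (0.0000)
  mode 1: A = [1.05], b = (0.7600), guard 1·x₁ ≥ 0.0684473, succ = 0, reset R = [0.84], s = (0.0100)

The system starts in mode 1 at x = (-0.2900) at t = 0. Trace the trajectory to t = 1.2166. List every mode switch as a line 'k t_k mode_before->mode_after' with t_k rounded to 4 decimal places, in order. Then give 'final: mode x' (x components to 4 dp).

Mode 1: guard c·x = 0.0684 hit at Δt = 0.5736 (t = 0.5736), x⁻ = (0.0684) → reset → x⁺ = (0.0675), jump to mode 0
Mode 0: flow for 0.6430 to horizon, guard not reached → x = (0.3662)

1 0.5736 1->0
final: 0 0.3662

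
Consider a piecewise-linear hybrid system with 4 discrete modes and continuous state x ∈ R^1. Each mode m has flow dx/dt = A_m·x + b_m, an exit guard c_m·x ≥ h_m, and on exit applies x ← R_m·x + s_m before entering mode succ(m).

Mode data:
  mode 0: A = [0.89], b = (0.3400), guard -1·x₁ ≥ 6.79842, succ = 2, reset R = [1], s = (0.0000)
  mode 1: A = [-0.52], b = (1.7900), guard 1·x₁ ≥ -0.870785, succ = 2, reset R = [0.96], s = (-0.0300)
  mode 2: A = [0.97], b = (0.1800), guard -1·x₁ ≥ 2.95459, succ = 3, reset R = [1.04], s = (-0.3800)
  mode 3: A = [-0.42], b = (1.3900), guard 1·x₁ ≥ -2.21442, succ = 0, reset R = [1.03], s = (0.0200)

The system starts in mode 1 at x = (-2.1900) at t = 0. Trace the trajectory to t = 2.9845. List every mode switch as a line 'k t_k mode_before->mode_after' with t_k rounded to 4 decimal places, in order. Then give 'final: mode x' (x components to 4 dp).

Mode 1: guard c·x = -0.8708 hit at Δt = 0.5132 (t = 0.5132), x⁻ = (-0.8708) → reset → x⁺ = (-0.8660), jump to mode 2
Mode 2: guard c·x = 2.9546 hit at Δt = 1.4470 (t = 1.9602), x⁻ = (-2.9546) → reset → x⁺ = (-3.4528), jump to mode 3
Mode 3: guard c·x = -2.2144 hit at Δt = 0.4816 (t = 2.4418), x⁻ = (-2.2144) → reset → x⁺ = (-2.2609), jump to mode 0
Mode 0: flow for 0.5427 to horizon, guard not reached → x = (-3.4275)

1 0.5132 1->2
2 1.9602 2->3
3 2.4418 3->0
final: 0 -3.4275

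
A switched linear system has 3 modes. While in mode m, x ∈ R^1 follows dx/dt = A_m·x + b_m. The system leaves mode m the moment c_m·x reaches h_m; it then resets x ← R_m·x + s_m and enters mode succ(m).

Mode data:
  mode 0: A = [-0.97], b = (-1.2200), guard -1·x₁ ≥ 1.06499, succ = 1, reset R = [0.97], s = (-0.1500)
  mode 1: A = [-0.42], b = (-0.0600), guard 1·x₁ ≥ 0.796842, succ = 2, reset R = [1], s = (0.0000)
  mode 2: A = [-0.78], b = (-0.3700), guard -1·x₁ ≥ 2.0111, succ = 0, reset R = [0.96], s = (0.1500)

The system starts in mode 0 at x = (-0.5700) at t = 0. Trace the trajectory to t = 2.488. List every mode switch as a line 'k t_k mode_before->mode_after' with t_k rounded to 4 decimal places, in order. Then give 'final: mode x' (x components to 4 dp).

1 1.3114 0->1
final: 1 -0.7774

Mode 0: guard c·x = 1.0650 hit at Δt = 1.3114 (t = 1.3114), x⁻ = (-1.0650) → reset → x⁺ = (-1.1830), jump to mode 1
Mode 1: flow for 1.1766 to horizon, guard not reached → x = (-0.7774)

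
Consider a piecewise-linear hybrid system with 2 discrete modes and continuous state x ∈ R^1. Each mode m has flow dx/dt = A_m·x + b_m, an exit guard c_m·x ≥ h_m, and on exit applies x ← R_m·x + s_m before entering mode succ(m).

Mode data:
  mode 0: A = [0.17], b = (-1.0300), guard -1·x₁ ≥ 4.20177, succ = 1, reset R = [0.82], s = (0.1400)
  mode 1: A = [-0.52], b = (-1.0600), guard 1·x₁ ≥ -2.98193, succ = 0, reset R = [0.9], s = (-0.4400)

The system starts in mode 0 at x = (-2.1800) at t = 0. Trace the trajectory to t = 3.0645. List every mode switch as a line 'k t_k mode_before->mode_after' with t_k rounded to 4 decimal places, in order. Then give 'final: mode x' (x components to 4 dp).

1 1.2909 0->1
2 1.8579 1->0
3 2.5109 0->1
final: 1 -2.9885

Mode 0: guard c·x = 4.2018 hit at Δt = 1.2909 (t = 1.2909), x⁻ = (-4.2018) → reset → x⁺ = (-3.3055), jump to mode 1
Mode 1: guard c·x = -2.9819 hit at Δt = 0.5670 (t = 1.8579), x⁻ = (-2.9819) → reset → x⁺ = (-3.1237), jump to mode 0
Mode 0: guard c·x = 4.2018 hit at Δt = 0.6530 (t = 2.5109), x⁻ = (-4.2018) → reset → x⁺ = (-3.3055), jump to mode 1
Mode 1: flow for 0.5536 to horizon, guard not reached → x = (-2.9885)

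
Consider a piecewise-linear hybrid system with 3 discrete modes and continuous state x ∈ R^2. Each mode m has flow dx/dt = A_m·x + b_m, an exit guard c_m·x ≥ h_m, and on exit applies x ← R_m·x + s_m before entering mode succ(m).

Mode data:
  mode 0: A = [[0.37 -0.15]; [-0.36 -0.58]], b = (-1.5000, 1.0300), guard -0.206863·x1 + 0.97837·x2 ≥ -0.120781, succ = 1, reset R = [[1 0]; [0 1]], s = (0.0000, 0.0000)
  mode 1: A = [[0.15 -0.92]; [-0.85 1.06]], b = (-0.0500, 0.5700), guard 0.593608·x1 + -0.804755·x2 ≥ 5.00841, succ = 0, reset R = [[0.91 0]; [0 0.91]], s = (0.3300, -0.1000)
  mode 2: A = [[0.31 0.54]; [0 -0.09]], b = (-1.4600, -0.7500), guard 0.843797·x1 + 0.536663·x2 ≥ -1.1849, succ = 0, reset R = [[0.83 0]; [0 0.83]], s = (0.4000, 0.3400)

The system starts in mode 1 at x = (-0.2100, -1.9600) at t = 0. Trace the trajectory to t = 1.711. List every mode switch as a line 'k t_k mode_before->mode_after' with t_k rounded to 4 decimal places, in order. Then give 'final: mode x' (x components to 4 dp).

Mode 1: guard c·x = 5.0084 hit at Δt = 0.8314 (t = 0.8314), x⁻ = (2.1249, -4.6561) → reset → x⁺ = (2.2637, -4.3371), jump to mode 0
Mode 0: flow for 0.8796 to horizon, guard not reached → x = (2.0995, -2.4399)

1 0.8314 1->0
final: 0 2.0995 -2.4399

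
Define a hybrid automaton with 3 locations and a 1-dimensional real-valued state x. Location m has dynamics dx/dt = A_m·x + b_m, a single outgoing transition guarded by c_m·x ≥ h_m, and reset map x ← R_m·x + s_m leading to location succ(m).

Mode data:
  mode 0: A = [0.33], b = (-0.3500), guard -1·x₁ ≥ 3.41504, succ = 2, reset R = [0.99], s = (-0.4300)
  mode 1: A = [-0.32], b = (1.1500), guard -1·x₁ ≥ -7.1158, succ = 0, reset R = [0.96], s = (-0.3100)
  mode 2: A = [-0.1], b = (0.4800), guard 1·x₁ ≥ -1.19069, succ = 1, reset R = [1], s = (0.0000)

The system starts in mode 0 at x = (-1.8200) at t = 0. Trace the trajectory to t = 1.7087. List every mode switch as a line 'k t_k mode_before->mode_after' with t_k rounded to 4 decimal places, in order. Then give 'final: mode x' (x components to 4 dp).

1 1.3353 0->2
final: 2 -3.4953

Mode 0: guard c·x = 3.4150 hit at Δt = 1.3353 (t = 1.3353), x⁻ = (-3.4150) → reset → x⁺ = (-3.8109), jump to mode 2
Mode 2: flow for 0.3734 to horizon, guard not reached → x = (-3.4953)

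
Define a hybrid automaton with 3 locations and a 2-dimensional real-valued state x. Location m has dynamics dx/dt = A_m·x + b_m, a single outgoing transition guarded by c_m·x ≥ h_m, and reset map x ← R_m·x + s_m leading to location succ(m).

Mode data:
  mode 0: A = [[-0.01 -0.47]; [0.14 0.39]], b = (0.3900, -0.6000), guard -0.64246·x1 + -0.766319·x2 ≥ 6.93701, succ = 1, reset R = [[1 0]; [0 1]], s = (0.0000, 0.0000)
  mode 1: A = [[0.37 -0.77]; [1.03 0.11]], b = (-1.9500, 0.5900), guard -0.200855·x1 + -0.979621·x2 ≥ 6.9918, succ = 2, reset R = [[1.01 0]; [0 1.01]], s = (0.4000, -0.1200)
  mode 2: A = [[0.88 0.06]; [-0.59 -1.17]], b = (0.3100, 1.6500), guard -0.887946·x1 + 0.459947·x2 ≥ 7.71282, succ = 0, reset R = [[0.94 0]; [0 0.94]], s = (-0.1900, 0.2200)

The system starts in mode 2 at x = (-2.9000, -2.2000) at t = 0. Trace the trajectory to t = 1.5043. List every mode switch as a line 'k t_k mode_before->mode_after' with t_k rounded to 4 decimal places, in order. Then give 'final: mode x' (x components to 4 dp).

1 1.1581 2->0
final: 0 -7.3897 2.3016

Mode 2: guard c·x = 7.7128 hit at Δt = 1.1581 (t = 1.1581), x⁻ = (-7.4105, 2.4627) → reset → x⁺ = (-7.1558, 2.5349), jump to mode 0
Mode 0: flow for 0.3462 to horizon, guard not reached → x = (-7.3897, 2.3016)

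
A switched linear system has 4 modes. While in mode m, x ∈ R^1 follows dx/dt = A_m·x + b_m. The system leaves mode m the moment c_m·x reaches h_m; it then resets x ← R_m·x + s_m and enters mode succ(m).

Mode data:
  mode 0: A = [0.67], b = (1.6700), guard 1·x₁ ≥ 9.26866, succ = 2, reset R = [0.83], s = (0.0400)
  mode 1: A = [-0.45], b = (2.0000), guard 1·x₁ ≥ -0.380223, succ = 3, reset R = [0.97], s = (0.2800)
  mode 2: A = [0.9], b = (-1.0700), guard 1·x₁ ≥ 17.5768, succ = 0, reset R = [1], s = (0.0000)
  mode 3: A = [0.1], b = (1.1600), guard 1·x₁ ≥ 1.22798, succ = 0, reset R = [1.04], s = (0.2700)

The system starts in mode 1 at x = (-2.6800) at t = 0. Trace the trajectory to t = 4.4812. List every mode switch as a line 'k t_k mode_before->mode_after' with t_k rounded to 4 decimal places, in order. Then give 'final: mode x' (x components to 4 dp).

1 0.8662 1->3
2 1.9493 3->0
3 3.5443 0->2
final: 2 16.3962

Mode 1: guard c·x = -0.3802 hit at Δt = 0.8662 (t = 0.8662), x⁻ = (-0.3802) → reset → x⁺ = (-0.0888), jump to mode 3
Mode 3: guard c·x = 1.2280 hit at Δt = 1.0831 (t = 1.9493), x⁻ = (1.2280) → reset → x⁺ = (1.5471), jump to mode 0
Mode 0: guard c·x = 9.2687 hit at Δt = 1.5950 (t = 3.5443), x⁻ = (9.2687) → reset → x⁺ = (7.7330), jump to mode 2
Mode 2: flow for 0.9369 to horizon, guard not reached → x = (16.3962)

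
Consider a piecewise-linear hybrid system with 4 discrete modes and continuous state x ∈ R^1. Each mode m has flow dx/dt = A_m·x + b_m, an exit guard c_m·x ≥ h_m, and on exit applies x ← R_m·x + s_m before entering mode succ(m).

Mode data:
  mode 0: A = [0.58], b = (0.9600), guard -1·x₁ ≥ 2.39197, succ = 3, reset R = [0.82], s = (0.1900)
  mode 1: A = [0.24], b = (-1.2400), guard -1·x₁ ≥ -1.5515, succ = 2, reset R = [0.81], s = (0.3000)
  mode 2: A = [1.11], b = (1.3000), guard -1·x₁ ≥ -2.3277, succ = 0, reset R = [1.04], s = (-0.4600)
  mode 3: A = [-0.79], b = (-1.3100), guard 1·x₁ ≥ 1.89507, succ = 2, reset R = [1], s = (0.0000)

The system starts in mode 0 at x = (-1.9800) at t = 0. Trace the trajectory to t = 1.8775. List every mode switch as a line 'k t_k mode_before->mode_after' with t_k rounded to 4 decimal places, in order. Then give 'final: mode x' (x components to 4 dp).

1 1.4121 0->3
final: 3 -1.7366

Mode 0: guard c·x = 2.3920 hit at Δt = 1.4121 (t = 1.4121), x⁻ = (-2.3920) → reset → x⁺ = (-1.7714), jump to mode 3
Mode 3: flow for 0.4654 to horizon, guard not reached → x = (-1.7366)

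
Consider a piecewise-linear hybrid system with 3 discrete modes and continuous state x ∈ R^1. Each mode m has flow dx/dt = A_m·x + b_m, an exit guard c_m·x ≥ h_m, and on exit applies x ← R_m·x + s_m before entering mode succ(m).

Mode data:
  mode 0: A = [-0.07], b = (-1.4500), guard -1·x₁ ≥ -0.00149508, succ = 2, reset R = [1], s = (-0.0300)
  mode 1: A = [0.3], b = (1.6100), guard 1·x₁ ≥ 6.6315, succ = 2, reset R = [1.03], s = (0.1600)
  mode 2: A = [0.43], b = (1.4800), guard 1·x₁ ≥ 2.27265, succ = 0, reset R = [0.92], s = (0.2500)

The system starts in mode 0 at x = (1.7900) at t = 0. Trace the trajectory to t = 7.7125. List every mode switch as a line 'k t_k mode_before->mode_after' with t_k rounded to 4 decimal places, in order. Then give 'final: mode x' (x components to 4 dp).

1 1.1830 0->2
2 2.3814 2->0
3 3.9099 0->2
4 5.1083 2->0
5 6.6367 0->2
final: 2 1.9791

Mode 0: guard c·x = -0.0015 hit at Δt = 1.1830 (t = 1.1830), x⁻ = (0.0015) → reset → x⁺ = (-0.0285), jump to mode 2
Mode 2: guard c·x = 2.2727 hit at Δt = 1.1984 (t = 2.3814), x⁻ = (2.2726) → reset → x⁺ = (2.3408), jump to mode 0
Mode 0: guard c·x = -0.0015 hit at Δt = 1.5285 (t = 3.9099), x⁻ = (0.0015) → reset → x⁺ = (-0.0285), jump to mode 2
Mode 2: guard c·x = 2.2727 hit at Δt = 1.1984 (t = 5.1083), x⁻ = (2.2726) → reset → x⁺ = (2.3408), jump to mode 0
Mode 0: guard c·x = -0.0015 hit at Δt = 1.5285 (t = 6.6367), x⁻ = (0.0015) → reset → x⁺ = (-0.0285), jump to mode 2
Mode 2: flow for 1.0758 to horizon, guard not reached → x = (1.9791)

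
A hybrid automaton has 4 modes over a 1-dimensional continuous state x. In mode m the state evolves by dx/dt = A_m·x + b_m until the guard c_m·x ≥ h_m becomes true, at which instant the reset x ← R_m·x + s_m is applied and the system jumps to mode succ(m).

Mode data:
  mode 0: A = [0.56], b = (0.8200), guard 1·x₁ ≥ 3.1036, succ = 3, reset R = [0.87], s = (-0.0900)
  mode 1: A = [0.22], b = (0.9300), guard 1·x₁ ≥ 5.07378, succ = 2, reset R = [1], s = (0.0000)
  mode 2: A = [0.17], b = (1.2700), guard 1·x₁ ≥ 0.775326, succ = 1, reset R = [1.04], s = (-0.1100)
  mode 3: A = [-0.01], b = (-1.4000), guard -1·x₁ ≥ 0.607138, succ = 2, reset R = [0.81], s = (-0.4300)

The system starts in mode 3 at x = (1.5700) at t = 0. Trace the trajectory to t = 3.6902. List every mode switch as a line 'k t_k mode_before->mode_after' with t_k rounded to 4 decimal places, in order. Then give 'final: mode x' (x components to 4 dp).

1 1.5498 3->2
2 2.9053 2->1
final: 1 1.6244

Mode 3: guard c·x = 0.6071 hit at Δt = 1.5498 (t = 1.5498), x⁻ = (-0.6071) → reset → x⁺ = (-0.9218), jump to mode 2
Mode 2: guard c·x = 0.7753 hit at Δt = 1.3555 (t = 2.9053), x⁻ = (0.7753) → reset → x⁺ = (0.6963), jump to mode 1
Mode 1: flow for 0.7849 to horizon, guard not reached → x = (1.6244)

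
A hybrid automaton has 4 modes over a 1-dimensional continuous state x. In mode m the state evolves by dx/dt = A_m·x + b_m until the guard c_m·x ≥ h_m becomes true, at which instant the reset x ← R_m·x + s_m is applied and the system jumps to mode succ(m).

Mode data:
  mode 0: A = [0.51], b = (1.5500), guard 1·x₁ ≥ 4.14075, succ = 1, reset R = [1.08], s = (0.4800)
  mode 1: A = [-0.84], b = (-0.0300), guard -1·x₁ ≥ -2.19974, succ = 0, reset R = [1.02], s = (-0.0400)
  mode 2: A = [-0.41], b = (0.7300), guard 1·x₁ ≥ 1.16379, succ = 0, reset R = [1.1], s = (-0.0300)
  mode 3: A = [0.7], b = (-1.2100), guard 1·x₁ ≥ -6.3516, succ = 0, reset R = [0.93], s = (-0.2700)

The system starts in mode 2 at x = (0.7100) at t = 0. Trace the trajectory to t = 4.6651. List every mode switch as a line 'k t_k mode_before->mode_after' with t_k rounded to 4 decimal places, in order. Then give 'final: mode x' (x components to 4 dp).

1 1.3451 2->0
2 2.3552 0->1
3 3.3106 1->0
4 3.9271 0->1
final: 1 2.6476

Mode 2: guard c·x = 1.1638 hit at Δt = 1.3451 (t = 1.3451), x⁻ = (1.1638) → reset → x⁺ = (1.2502), jump to mode 0
Mode 0: guard c·x = 4.1407 hit at Δt = 1.0101 (t = 2.3552), x⁻ = (4.1407) → reset → x⁺ = (4.9520), jump to mode 1
Mode 1: guard c·x = -2.1997 hit at Δt = 0.9554 (t = 3.3106), x⁻ = (2.1997) → reset → x⁺ = (2.2037), jump to mode 0
Mode 0: guard c·x = 4.1407 hit at Δt = 0.6165 (t = 3.9271), x⁻ = (4.1407) → reset → x⁺ = (4.9520), jump to mode 1
Mode 1: flow for 0.7380 to horizon, guard not reached → x = (2.6476)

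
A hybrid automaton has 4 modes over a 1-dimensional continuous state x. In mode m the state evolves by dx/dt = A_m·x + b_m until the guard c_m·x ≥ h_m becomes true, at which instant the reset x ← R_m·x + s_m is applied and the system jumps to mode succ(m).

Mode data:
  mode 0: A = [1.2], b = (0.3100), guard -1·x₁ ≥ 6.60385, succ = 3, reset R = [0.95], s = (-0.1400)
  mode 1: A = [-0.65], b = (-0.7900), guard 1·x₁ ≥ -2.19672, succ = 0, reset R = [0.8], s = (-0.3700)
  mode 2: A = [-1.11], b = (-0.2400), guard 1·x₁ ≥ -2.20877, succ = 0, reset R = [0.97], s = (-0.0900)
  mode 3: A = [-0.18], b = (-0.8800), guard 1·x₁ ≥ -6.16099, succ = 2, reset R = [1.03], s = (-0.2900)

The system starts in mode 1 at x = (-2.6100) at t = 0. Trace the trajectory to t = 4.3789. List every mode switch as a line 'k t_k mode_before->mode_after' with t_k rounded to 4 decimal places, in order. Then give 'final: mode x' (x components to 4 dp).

Mode 1: guard c·x = -2.1967 hit at Δt = 0.5407 (t = 0.5407), x⁻ = (-2.1967) → reset → x⁺ = (-2.1274), jump to mode 0
Mode 0: guard c·x = 6.6039 hit at Δt = 1.0186 (t = 1.5593), x⁻ = (-6.6038) → reset → x⁺ = (-6.4137), jump to mode 3
Mode 3: guard c·x = -6.1610 hit at Δt = 1.0065 (t = 2.5658), x⁻ = (-6.1610) → reset → x⁺ = (-6.6358), jump to mode 2
Mode 2: guard c·x = -2.2088 hit at Δt = 1.0540 (t = 3.6198), x⁻ = (-2.2088) → reset → x⁺ = (-2.2325), jump to mode 0
Mode 0: flow for 0.7591 to horizon, guard not reached → x = (-5.1672)

1 0.5407 1->0
2 1.5593 0->3
3 2.5658 3->2
4 3.6198 2->0
final: 0 -5.1672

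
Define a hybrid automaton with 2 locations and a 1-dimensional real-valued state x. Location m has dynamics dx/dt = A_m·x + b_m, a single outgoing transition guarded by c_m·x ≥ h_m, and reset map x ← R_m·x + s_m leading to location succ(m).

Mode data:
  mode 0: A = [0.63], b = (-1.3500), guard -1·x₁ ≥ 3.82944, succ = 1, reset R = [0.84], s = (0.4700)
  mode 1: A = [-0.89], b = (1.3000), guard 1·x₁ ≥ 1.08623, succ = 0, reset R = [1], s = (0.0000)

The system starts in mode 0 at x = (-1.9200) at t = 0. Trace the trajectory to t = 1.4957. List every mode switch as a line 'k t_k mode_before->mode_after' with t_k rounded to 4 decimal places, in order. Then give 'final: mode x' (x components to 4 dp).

1 0.6115 0->1
final: 1 -0.4547

Mode 0: guard c·x = 3.8294 hit at Δt = 0.6115 (t = 0.6115), x⁻ = (-3.8294) → reset → x⁺ = (-2.7467), jump to mode 1
Mode 1: flow for 0.8842 to horizon, guard not reached → x = (-0.4547)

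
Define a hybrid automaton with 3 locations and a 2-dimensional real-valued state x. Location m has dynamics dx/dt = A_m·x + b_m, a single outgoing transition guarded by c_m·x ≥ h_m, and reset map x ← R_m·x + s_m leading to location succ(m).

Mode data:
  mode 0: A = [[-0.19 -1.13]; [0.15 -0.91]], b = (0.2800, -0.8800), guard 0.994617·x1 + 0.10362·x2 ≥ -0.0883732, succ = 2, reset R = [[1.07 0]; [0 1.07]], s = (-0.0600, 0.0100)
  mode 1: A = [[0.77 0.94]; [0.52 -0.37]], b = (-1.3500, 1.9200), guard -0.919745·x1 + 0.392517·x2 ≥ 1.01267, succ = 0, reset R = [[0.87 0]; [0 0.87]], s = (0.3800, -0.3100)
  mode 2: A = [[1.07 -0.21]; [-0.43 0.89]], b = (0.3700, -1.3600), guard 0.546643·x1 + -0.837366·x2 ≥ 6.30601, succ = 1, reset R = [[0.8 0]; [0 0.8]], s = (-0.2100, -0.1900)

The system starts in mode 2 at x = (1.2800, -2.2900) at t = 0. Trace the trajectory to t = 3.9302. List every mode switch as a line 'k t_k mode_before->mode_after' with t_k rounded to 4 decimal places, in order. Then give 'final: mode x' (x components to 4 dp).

Mode 2: guard c·x = 6.3060 hit at Δt = 0.5659 (t = 0.5659), x⁻ = (3.2107, -5.4348) → reset → x⁺ = (2.3585, -4.5378), jump to mode 1
Mode 1: guard c·x = 1.0127 hit at Δt = 1.1533 (t = 1.7192), x⁻ = (-1.5454, -1.0412) → reset → x⁺ = (-0.9645, -1.2158), jump to mode 0
Mode 0: guard c·x = -0.0884 hit at Δt = 0.5842 (t = 2.3034), x⁻ = (0.0300, -1.1411) → reset → x⁺ = (-0.0279, -1.2110), jump to mode 2
Mode 2: guard c·x = 6.3060 hit at Δt = 1.1104 (t = 3.4138), x⁻ = (1.9456, -6.2607) → reset → x⁺ = (1.3465, -5.1985), jump to mode 1
Mode 1: flow for 0.5164 to horizon, guard not reached → x = (-1.3983, -3.4043)

1 0.5659 2->1
2 1.7192 1->0
3 2.3034 0->2
4 3.4138 2->1
final: 1 -1.3983 -3.4043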